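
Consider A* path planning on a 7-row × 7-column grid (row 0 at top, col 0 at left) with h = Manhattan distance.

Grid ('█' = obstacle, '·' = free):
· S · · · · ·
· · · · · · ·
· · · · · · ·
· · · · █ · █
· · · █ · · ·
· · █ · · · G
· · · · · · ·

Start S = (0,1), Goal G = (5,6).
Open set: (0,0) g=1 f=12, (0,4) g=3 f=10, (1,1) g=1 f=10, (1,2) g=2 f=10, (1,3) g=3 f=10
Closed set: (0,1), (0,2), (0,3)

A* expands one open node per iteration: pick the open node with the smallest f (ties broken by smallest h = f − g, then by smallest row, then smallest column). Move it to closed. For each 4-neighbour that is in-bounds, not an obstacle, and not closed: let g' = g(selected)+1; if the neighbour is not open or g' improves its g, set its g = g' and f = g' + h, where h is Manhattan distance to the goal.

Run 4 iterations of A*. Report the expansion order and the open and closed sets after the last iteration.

step 1: expand (0,4) (f=10, h=7) → closed; open now [(0,0) g=1 f=12, (0,5) g=4 f=10, (1,1) g=1 f=10, (1,2) g=2 f=10, (1,3) g=3 f=10, (1,4) g=4 f=10]
step 2: expand (0,5) (f=10, h=6) → closed; open now [(0,0) g=1 f=12, (0,6) g=5 f=10, (1,1) g=1 f=10, (1,2) g=2 f=10, (1,3) g=3 f=10, (1,4) g=4 f=10, (1,5) g=5 f=10]
step 3: expand (0,6) (f=10, h=5) → closed; open now [(0,0) g=1 f=12, (1,1) g=1 f=10, (1,2) g=2 f=10, (1,3) g=3 f=10, (1,4) g=4 f=10, (1,5) g=5 f=10, (1,6) g=6 f=10]
step 4: expand (1,6) (f=10, h=4) → closed; open now [(0,0) g=1 f=12, (1,1) g=1 f=10, (1,2) g=2 f=10, (1,3) g=3 f=10, (1,4) g=4 f=10, (1,5) g=5 f=10, (2,6) g=7 f=10]

order=[(0,4) → (0,5) → (0,6) → (1,6)]; open=[(0,0) g=1 f=12, (1,1) g=1 f=10, (1,2) g=2 f=10, (1,3) g=3 f=10, (1,4) g=4 f=10, (1,5) g=5 f=10, (2,6) g=7 f=10]; closed=[(0,1), (0,2), (0,3), (0,4), (0,5), (0,6), (1,6)]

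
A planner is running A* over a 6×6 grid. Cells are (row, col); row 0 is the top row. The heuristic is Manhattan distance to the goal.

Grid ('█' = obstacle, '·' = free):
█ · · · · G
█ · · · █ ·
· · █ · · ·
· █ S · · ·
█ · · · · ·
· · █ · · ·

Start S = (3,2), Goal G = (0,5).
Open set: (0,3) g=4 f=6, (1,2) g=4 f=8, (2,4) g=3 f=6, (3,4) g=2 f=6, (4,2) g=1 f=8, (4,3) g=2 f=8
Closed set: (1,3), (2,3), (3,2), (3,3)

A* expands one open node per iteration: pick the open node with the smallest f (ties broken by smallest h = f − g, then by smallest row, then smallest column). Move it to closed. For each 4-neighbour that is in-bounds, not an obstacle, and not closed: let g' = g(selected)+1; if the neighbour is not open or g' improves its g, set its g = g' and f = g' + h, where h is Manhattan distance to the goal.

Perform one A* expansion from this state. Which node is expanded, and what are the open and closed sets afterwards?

step 1: expand (0,3) (f=6, h=2) → closed; open now [(0,2) g=5 f=8, (0,4) g=5 f=6, (1,2) g=4 f=8, (2,4) g=3 f=6, (3,4) g=2 f=6, (4,2) g=1 f=8, (4,3) g=2 f=8]

expanded=(0,3); open=[(0,2) g=5 f=8, (0,4) g=5 f=6, (1,2) g=4 f=8, (2,4) g=3 f=6, (3,4) g=2 f=6, (4,2) g=1 f=8, (4,3) g=2 f=8]; closed=[(0,3), (1,3), (2,3), (3,2), (3,3)]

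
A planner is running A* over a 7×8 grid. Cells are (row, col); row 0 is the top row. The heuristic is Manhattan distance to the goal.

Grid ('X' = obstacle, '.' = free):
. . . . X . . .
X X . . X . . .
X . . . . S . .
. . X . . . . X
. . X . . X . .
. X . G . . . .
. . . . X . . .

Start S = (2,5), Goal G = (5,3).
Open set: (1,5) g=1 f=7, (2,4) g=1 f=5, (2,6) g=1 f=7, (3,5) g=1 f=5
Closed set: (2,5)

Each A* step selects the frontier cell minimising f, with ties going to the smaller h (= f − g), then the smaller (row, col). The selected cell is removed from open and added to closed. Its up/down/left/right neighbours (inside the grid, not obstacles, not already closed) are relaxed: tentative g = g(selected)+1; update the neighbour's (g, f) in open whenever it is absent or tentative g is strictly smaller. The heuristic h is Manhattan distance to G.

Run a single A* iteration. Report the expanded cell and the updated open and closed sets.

expanded=(2,4); open=[(1,5) g=1 f=7, (2,3) g=2 f=5, (2,6) g=1 f=7, (3,4) g=2 f=5, (3,5) g=1 f=5]; closed=[(2,4), (2,5)]

step 1: expand (2,4) (f=5, h=4) → closed; open now [(1,5) g=1 f=7, (2,3) g=2 f=5, (2,6) g=1 f=7, (3,4) g=2 f=5, (3,5) g=1 f=5]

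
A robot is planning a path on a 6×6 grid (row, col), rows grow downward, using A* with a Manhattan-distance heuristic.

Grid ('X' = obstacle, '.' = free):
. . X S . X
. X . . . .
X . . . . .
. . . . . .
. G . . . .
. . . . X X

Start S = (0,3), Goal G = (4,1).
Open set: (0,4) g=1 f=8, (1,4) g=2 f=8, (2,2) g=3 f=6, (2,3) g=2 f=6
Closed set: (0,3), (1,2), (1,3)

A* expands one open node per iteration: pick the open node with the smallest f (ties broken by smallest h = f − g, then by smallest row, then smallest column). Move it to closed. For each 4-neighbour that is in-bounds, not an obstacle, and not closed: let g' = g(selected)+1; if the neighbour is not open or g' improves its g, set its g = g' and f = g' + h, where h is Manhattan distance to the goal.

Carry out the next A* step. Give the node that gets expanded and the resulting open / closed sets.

expanded=(2,2); open=[(0,4) g=1 f=8, (1,4) g=2 f=8, (2,1) g=4 f=6, (2,3) g=2 f=6, (3,2) g=4 f=6]; closed=[(0,3), (1,2), (1,3), (2,2)]

step 1: expand (2,2) (f=6, h=3) → closed; open now [(0,4) g=1 f=8, (1,4) g=2 f=8, (2,1) g=4 f=6, (2,3) g=2 f=6, (3,2) g=4 f=6]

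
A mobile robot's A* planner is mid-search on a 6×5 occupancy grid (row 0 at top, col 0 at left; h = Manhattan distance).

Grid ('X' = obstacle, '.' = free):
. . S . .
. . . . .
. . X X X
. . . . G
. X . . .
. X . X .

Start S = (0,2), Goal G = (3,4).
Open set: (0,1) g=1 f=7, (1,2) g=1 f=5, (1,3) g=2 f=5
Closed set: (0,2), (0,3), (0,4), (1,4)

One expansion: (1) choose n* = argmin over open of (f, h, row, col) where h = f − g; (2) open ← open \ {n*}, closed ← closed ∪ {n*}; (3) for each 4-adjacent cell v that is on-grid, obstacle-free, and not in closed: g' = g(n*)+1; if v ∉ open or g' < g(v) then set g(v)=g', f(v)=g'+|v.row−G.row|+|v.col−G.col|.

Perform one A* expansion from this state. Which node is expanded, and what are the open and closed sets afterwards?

step 1: expand (1,3) (f=5, h=3) → closed; open now [(0,1) g=1 f=7, (1,2) g=1 f=5]

expanded=(1,3); open=[(0,1) g=1 f=7, (1,2) g=1 f=5]; closed=[(0,2), (0,3), (0,4), (1,3), (1,4)]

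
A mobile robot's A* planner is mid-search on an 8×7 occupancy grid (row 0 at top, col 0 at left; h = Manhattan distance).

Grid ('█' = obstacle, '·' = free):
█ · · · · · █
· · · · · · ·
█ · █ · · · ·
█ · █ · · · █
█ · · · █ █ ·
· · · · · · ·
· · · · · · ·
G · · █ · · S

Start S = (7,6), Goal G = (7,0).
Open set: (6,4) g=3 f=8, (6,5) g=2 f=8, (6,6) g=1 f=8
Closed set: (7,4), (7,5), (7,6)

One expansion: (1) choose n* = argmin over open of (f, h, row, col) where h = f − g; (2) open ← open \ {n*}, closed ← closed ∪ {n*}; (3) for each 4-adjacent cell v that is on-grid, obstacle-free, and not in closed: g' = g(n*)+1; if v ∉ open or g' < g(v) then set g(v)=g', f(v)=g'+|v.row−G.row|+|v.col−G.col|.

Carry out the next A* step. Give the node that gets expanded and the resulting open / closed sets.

step 1: expand (6,4) (f=8, h=5) → closed; open now [(5,4) g=4 f=10, (6,3) g=4 f=8, (6,5) g=2 f=8, (6,6) g=1 f=8]

expanded=(6,4); open=[(5,4) g=4 f=10, (6,3) g=4 f=8, (6,5) g=2 f=8, (6,6) g=1 f=8]; closed=[(6,4), (7,4), (7,5), (7,6)]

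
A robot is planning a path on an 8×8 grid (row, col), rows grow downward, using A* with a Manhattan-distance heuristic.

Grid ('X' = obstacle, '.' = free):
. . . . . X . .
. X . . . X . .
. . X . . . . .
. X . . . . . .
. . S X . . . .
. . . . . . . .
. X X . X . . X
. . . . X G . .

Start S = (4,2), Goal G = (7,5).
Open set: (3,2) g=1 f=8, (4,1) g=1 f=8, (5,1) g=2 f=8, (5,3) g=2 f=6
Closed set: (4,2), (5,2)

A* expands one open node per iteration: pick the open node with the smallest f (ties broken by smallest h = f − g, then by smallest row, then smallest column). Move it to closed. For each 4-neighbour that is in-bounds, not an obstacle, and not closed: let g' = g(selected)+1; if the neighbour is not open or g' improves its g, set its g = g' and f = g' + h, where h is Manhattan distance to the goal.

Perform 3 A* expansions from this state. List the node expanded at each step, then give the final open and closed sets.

order=[(5,3) → (5,4) → (5,5)]; open=[(3,2) g=1 f=8, (4,1) g=1 f=8, (4,4) g=4 f=8, (4,5) g=5 f=8, (5,1) g=2 f=8, (5,6) g=5 f=8, (6,3) g=3 f=6, (6,5) g=5 f=6]; closed=[(4,2), (5,2), (5,3), (5,4), (5,5)]

step 1: expand (5,3) (f=6, h=4) → closed; open now [(3,2) g=1 f=8, (4,1) g=1 f=8, (5,1) g=2 f=8, (5,4) g=3 f=6, (6,3) g=3 f=6]
step 2: expand (5,4) (f=6, h=3) → closed; open now [(3,2) g=1 f=8, (4,1) g=1 f=8, (4,4) g=4 f=8, (5,1) g=2 f=8, (5,5) g=4 f=6, (6,3) g=3 f=6]
step 3: expand (5,5) (f=6, h=2) → closed; open now [(3,2) g=1 f=8, (4,1) g=1 f=8, (4,4) g=4 f=8, (4,5) g=5 f=8, (5,1) g=2 f=8, (5,6) g=5 f=8, (6,3) g=3 f=6, (6,5) g=5 f=6]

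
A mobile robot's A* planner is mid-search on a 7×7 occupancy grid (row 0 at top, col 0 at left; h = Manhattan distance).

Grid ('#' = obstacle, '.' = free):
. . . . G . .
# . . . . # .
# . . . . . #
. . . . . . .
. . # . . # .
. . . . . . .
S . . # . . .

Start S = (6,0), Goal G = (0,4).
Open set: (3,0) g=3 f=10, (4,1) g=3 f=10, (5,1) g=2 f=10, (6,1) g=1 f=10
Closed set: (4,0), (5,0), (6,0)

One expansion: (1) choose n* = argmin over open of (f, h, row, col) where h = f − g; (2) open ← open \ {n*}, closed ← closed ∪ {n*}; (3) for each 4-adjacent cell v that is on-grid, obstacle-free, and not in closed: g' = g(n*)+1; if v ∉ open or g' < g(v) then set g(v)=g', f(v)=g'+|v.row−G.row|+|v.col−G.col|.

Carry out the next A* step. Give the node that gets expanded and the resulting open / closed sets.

step 1: expand (3,0) (f=10, h=7) → closed; open now [(3,1) g=4 f=10, (4,1) g=3 f=10, (5,1) g=2 f=10, (6,1) g=1 f=10]

expanded=(3,0); open=[(3,1) g=4 f=10, (4,1) g=3 f=10, (5,1) g=2 f=10, (6,1) g=1 f=10]; closed=[(3,0), (4,0), (5,0), (6,0)]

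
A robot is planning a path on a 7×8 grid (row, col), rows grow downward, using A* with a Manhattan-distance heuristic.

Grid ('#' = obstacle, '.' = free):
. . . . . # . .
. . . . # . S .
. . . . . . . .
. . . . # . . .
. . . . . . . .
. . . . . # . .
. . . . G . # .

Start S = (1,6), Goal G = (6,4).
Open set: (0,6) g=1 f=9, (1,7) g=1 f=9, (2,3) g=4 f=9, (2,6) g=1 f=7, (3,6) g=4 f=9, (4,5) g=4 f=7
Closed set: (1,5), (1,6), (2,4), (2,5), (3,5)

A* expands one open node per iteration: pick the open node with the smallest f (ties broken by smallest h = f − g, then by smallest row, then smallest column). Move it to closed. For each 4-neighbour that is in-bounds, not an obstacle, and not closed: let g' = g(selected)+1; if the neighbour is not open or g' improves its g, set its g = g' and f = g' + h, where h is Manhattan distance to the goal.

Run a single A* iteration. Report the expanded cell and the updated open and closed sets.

step 1: expand (4,5) (f=7, h=3) → closed; open now [(0,6) g=1 f=9, (1,7) g=1 f=9, (2,3) g=4 f=9, (2,6) g=1 f=7, (3,6) g=4 f=9, (4,4) g=5 f=7, (4,6) g=5 f=9]

expanded=(4,5); open=[(0,6) g=1 f=9, (1,7) g=1 f=9, (2,3) g=4 f=9, (2,6) g=1 f=7, (3,6) g=4 f=9, (4,4) g=5 f=7, (4,6) g=5 f=9]; closed=[(1,5), (1,6), (2,4), (2,5), (3,5), (4,5)]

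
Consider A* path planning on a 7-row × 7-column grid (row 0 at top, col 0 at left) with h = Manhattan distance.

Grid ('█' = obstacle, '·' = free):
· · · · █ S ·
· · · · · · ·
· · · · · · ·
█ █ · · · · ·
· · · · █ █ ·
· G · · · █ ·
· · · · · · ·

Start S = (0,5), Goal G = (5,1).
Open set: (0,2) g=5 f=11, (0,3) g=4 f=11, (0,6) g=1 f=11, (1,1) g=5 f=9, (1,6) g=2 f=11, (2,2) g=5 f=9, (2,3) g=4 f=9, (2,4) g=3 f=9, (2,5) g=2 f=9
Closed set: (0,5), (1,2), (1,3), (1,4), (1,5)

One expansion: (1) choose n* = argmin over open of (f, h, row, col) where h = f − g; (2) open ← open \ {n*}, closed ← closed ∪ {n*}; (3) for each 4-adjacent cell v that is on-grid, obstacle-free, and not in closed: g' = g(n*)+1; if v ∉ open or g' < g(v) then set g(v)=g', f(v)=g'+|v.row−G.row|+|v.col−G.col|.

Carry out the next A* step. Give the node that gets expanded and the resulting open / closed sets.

expanded=(1,1); open=[(0,1) g=6 f=11, (0,2) g=5 f=11, (0,3) g=4 f=11, (0,6) g=1 f=11, (1,0) g=6 f=11, (1,6) g=2 f=11, (2,1) g=6 f=9, (2,2) g=5 f=9, (2,3) g=4 f=9, (2,4) g=3 f=9, (2,5) g=2 f=9]; closed=[(0,5), (1,1), (1,2), (1,3), (1,4), (1,5)]

step 1: expand (1,1) (f=9, h=4) → closed; open now [(0,1) g=6 f=11, (0,2) g=5 f=11, (0,3) g=4 f=11, (0,6) g=1 f=11, (1,0) g=6 f=11, (1,6) g=2 f=11, (2,1) g=6 f=9, (2,2) g=5 f=9, (2,3) g=4 f=9, (2,4) g=3 f=9, (2,5) g=2 f=9]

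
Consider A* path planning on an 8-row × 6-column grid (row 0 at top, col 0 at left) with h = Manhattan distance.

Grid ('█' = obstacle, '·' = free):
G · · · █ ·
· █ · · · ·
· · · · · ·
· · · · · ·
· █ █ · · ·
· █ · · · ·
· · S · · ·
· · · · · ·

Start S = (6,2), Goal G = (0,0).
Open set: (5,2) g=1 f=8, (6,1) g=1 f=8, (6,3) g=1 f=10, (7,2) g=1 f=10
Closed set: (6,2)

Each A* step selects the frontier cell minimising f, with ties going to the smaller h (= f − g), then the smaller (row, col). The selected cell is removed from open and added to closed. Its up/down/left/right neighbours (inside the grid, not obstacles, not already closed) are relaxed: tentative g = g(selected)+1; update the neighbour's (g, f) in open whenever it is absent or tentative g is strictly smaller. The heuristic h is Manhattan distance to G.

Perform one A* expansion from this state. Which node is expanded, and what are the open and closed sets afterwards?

expanded=(5,2); open=[(5,3) g=2 f=10, (6,1) g=1 f=8, (6,3) g=1 f=10, (7,2) g=1 f=10]; closed=[(5,2), (6,2)]

step 1: expand (5,2) (f=8, h=7) → closed; open now [(5,3) g=2 f=10, (6,1) g=1 f=8, (6,3) g=1 f=10, (7,2) g=1 f=10]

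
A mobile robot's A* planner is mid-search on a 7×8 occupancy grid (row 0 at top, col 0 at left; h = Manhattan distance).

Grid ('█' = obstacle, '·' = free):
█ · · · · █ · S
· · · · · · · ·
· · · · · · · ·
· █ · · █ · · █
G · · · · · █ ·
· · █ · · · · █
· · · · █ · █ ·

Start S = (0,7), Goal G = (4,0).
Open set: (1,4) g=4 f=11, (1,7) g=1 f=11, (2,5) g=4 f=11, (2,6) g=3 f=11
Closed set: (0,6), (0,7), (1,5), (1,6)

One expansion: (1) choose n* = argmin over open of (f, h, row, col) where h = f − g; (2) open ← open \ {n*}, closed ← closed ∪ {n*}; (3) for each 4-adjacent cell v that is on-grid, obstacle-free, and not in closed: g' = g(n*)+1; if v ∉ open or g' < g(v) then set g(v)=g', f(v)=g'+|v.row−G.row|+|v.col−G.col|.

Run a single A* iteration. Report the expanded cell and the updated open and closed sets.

step 1: expand (1,4) (f=11, h=7) → closed; open now [(0,4) g=5 f=13, (1,3) g=5 f=11, (1,7) g=1 f=11, (2,4) g=5 f=11, (2,5) g=4 f=11, (2,6) g=3 f=11]

expanded=(1,4); open=[(0,4) g=5 f=13, (1,3) g=5 f=11, (1,7) g=1 f=11, (2,4) g=5 f=11, (2,5) g=4 f=11, (2,6) g=3 f=11]; closed=[(0,6), (0,7), (1,4), (1,5), (1,6)]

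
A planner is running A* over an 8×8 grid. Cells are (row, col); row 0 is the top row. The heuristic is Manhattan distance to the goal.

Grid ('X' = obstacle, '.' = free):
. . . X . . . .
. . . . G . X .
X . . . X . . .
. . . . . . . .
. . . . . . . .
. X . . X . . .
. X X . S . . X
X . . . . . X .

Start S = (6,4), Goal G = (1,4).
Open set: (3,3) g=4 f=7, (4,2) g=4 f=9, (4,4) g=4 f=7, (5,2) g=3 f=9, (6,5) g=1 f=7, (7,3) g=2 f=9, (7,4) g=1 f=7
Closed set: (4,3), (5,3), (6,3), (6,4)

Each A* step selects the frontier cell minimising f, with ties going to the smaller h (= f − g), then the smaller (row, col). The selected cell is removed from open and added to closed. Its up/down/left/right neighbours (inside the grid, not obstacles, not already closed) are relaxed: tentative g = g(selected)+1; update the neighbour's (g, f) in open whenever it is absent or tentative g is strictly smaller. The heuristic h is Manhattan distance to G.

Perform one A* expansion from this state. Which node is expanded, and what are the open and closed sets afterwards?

step 1: expand (3,3) (f=7, h=3) → closed; open now [(2,3) g=5 f=7, (3,2) g=5 f=9, (3,4) g=5 f=7, (4,2) g=4 f=9, (4,4) g=4 f=7, (5,2) g=3 f=9, (6,5) g=1 f=7, (7,3) g=2 f=9, (7,4) g=1 f=7]

expanded=(3,3); open=[(2,3) g=5 f=7, (3,2) g=5 f=9, (3,4) g=5 f=7, (4,2) g=4 f=9, (4,4) g=4 f=7, (5,2) g=3 f=9, (6,5) g=1 f=7, (7,3) g=2 f=9, (7,4) g=1 f=7]; closed=[(3,3), (4,3), (5,3), (6,3), (6,4)]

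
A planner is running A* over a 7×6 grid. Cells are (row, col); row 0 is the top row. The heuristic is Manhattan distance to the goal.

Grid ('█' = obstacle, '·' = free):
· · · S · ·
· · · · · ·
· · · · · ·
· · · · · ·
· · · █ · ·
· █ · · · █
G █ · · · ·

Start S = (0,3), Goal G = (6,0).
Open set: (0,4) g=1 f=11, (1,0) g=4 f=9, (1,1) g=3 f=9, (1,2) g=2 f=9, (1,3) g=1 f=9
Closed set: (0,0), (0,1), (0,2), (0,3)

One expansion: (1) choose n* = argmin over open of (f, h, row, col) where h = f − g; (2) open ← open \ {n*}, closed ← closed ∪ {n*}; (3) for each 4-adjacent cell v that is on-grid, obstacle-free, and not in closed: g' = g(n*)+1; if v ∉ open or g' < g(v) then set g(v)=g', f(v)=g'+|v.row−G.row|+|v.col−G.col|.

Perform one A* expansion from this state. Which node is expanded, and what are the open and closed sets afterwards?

expanded=(1,0); open=[(0,4) g=1 f=11, (1,1) g=3 f=9, (1,2) g=2 f=9, (1,3) g=1 f=9, (2,0) g=5 f=9]; closed=[(0,0), (0,1), (0,2), (0,3), (1,0)]

step 1: expand (1,0) (f=9, h=5) → closed; open now [(0,4) g=1 f=11, (1,1) g=3 f=9, (1,2) g=2 f=9, (1,3) g=1 f=9, (2,0) g=5 f=9]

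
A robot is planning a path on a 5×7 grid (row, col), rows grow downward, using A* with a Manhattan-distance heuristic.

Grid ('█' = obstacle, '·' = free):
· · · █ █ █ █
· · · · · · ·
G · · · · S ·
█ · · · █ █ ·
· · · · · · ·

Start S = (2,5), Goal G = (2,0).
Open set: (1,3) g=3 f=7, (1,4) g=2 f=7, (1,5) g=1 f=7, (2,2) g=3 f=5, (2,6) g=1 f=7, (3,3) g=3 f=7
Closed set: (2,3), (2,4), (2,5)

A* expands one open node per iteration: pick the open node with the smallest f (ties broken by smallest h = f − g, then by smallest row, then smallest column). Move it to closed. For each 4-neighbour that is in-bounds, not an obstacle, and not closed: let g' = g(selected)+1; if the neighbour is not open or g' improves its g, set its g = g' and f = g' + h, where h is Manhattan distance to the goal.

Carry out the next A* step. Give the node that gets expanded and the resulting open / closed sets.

expanded=(2,2); open=[(1,2) g=4 f=7, (1,3) g=3 f=7, (1,4) g=2 f=7, (1,5) g=1 f=7, (2,1) g=4 f=5, (2,6) g=1 f=7, (3,2) g=4 f=7, (3,3) g=3 f=7]; closed=[(2,2), (2,3), (2,4), (2,5)]

step 1: expand (2,2) (f=5, h=2) → closed; open now [(1,2) g=4 f=7, (1,3) g=3 f=7, (1,4) g=2 f=7, (1,5) g=1 f=7, (2,1) g=4 f=5, (2,6) g=1 f=7, (3,2) g=4 f=7, (3,3) g=3 f=7]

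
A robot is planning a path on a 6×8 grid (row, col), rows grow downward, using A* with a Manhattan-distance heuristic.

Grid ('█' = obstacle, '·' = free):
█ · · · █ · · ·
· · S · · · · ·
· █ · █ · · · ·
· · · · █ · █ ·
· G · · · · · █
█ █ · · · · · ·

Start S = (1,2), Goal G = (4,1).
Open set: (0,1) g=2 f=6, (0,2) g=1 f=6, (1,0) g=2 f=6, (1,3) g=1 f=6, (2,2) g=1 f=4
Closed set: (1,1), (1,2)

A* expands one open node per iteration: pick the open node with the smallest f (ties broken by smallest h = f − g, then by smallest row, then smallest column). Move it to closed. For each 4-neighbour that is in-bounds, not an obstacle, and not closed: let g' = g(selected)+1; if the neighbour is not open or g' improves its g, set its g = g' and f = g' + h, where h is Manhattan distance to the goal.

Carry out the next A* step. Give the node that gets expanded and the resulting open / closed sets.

expanded=(2,2); open=[(0,1) g=2 f=6, (0,2) g=1 f=6, (1,0) g=2 f=6, (1,3) g=1 f=6, (3,2) g=2 f=4]; closed=[(1,1), (1,2), (2,2)]

step 1: expand (2,2) (f=4, h=3) → closed; open now [(0,1) g=2 f=6, (0,2) g=1 f=6, (1,0) g=2 f=6, (1,3) g=1 f=6, (3,2) g=2 f=4]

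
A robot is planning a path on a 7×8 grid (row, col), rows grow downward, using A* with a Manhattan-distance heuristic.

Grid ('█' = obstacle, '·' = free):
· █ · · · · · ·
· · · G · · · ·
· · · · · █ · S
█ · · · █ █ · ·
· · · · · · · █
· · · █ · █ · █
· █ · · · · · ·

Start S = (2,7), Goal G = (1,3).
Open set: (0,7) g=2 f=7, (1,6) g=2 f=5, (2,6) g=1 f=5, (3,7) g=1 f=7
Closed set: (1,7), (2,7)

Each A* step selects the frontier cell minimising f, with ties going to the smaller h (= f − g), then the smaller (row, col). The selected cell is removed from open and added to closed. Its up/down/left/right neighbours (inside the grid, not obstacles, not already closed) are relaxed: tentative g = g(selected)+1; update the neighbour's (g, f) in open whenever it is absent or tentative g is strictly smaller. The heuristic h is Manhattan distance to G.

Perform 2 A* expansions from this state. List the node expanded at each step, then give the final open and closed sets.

order=[(1,6) → (1,5)]; open=[(0,5) g=4 f=7, (0,6) g=3 f=7, (0,7) g=2 f=7, (1,4) g=4 f=5, (2,6) g=1 f=5, (3,7) g=1 f=7]; closed=[(1,5), (1,6), (1,7), (2,7)]

step 1: expand (1,6) (f=5, h=3) → closed; open now [(0,6) g=3 f=7, (0,7) g=2 f=7, (1,5) g=3 f=5, (2,6) g=1 f=5, (3,7) g=1 f=7]
step 2: expand (1,5) (f=5, h=2) → closed; open now [(0,5) g=4 f=7, (0,6) g=3 f=7, (0,7) g=2 f=7, (1,4) g=4 f=5, (2,6) g=1 f=5, (3,7) g=1 f=7]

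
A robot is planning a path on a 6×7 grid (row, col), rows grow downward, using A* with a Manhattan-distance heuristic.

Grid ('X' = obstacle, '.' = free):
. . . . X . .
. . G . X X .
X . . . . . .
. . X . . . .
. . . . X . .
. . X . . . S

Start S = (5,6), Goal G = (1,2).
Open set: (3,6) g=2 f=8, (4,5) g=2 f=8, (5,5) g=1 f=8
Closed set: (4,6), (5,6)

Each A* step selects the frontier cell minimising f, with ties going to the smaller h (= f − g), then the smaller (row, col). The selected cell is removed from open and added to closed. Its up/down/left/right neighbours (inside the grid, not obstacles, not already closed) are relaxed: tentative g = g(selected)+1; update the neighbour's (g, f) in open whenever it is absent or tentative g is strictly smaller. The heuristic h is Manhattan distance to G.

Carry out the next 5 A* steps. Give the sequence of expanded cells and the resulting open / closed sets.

order=[(3,6) → (2,6) → (1,6) → (2,5) → (2,4)]; open=[(0,6) g=5 f=10, (2,3) g=6 f=8, (3,4) g=6 f=10, (3,5) g=3 f=8, (4,5) g=2 f=8, (5,5) g=1 f=8]; closed=[(1,6), (2,4), (2,5), (2,6), (3,6), (4,6), (5,6)]

step 1: expand (3,6) (f=8, h=6) → closed; open now [(2,6) g=3 f=8, (3,5) g=3 f=8, (4,5) g=2 f=8, (5,5) g=1 f=8]
step 2: expand (2,6) (f=8, h=5) → closed; open now [(1,6) g=4 f=8, (2,5) g=4 f=8, (3,5) g=3 f=8, (4,5) g=2 f=8, (5,5) g=1 f=8]
step 3: expand (1,6) (f=8, h=4) → closed; open now [(0,6) g=5 f=10, (2,5) g=4 f=8, (3,5) g=3 f=8, (4,5) g=2 f=8, (5,5) g=1 f=8]
step 4: expand (2,5) (f=8, h=4) → closed; open now [(0,6) g=5 f=10, (2,4) g=5 f=8, (3,5) g=3 f=8, (4,5) g=2 f=8, (5,5) g=1 f=8]
step 5: expand (2,4) (f=8, h=3) → closed; open now [(0,6) g=5 f=10, (2,3) g=6 f=8, (3,4) g=6 f=10, (3,5) g=3 f=8, (4,5) g=2 f=8, (5,5) g=1 f=8]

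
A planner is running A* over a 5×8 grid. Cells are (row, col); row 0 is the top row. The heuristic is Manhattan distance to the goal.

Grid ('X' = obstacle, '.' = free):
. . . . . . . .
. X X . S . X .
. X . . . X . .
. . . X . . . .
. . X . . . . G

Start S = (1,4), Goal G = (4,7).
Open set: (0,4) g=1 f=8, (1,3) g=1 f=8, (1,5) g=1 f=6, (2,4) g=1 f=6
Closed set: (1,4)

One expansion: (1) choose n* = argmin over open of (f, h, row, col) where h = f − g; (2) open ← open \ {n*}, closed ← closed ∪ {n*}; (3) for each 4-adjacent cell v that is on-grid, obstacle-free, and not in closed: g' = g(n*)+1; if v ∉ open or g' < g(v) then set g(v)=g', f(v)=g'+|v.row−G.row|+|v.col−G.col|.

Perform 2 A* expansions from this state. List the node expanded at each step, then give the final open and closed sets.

step 1: expand (1,5) (f=6, h=5) → closed; open now [(0,4) g=1 f=8, (0,5) g=2 f=8, (1,3) g=1 f=8, (2,4) g=1 f=6]
step 2: expand (2,4) (f=6, h=5) → closed; open now [(0,4) g=1 f=8, (0,5) g=2 f=8, (1,3) g=1 f=8, (2,3) g=2 f=8, (3,4) g=2 f=6]

order=[(1,5) → (2,4)]; open=[(0,4) g=1 f=8, (0,5) g=2 f=8, (1,3) g=1 f=8, (2,3) g=2 f=8, (3,4) g=2 f=6]; closed=[(1,4), (1,5), (2,4)]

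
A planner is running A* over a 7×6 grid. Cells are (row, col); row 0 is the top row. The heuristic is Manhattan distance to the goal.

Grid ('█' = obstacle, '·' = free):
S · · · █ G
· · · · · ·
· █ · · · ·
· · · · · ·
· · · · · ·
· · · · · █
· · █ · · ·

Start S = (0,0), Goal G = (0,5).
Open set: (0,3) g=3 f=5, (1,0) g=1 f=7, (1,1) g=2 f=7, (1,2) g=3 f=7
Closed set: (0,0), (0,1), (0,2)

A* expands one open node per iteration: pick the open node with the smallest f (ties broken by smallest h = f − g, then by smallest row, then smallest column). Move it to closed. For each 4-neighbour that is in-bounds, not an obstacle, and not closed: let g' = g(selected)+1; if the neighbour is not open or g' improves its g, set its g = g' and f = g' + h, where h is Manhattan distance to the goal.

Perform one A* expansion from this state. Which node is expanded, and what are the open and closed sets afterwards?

step 1: expand (0,3) (f=5, h=2) → closed; open now [(1,0) g=1 f=7, (1,1) g=2 f=7, (1,2) g=3 f=7, (1,3) g=4 f=7]

expanded=(0,3); open=[(1,0) g=1 f=7, (1,1) g=2 f=7, (1,2) g=3 f=7, (1,3) g=4 f=7]; closed=[(0,0), (0,1), (0,2), (0,3)]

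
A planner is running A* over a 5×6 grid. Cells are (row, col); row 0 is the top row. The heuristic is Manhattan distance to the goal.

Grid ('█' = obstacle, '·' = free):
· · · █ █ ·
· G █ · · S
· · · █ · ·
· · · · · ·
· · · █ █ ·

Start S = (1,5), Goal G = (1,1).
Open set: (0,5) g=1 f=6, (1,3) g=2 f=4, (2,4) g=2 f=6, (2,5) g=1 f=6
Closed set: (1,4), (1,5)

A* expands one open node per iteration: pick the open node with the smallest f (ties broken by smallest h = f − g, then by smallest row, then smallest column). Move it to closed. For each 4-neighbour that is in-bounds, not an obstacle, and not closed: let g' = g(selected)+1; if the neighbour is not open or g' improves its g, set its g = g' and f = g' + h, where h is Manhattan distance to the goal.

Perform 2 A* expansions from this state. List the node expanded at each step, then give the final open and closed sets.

step 1: expand (1,3) (f=4, h=2) → closed; open now [(0,5) g=1 f=6, (2,4) g=2 f=6, (2,5) g=1 f=6]
step 2: expand (2,4) (f=6, h=4) → closed; open now [(0,5) g=1 f=6, (2,5) g=1 f=6, (3,4) g=3 f=8]

order=[(1,3) → (2,4)]; open=[(0,5) g=1 f=6, (2,5) g=1 f=6, (3,4) g=3 f=8]; closed=[(1,3), (1,4), (1,5), (2,4)]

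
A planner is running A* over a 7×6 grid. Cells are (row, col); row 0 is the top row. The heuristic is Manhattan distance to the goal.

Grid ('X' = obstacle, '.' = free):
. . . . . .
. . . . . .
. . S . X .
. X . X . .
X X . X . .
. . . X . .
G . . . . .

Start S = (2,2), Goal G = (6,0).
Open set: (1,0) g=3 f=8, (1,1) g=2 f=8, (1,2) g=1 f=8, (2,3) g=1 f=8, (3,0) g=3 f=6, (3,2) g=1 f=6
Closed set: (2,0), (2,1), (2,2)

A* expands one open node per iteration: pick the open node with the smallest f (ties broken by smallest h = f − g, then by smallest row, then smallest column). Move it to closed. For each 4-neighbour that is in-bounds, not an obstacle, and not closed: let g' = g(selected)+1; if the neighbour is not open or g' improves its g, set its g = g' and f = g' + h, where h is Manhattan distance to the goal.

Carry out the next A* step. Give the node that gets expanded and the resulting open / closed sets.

step 1: expand (3,0) (f=6, h=3) → closed; open now [(1,0) g=3 f=8, (1,1) g=2 f=8, (1,2) g=1 f=8, (2,3) g=1 f=8, (3,2) g=1 f=6]

expanded=(3,0); open=[(1,0) g=3 f=8, (1,1) g=2 f=8, (1,2) g=1 f=8, (2,3) g=1 f=8, (3,2) g=1 f=6]; closed=[(2,0), (2,1), (2,2), (3,0)]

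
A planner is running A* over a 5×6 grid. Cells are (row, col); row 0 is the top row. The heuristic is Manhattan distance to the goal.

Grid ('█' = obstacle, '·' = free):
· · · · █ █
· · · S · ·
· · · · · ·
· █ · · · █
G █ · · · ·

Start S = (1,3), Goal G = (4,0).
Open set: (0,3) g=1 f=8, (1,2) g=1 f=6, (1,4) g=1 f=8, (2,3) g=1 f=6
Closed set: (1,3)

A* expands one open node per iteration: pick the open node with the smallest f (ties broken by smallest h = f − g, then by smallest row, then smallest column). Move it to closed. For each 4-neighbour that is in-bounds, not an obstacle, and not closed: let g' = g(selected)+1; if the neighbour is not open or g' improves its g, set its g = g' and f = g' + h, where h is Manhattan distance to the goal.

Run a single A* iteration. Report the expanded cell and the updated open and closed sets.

expanded=(1,2); open=[(0,2) g=2 f=8, (0,3) g=1 f=8, (1,1) g=2 f=6, (1,4) g=1 f=8, (2,2) g=2 f=6, (2,3) g=1 f=6]; closed=[(1,2), (1,3)]

step 1: expand (1,2) (f=6, h=5) → closed; open now [(0,2) g=2 f=8, (0,3) g=1 f=8, (1,1) g=2 f=6, (1,4) g=1 f=8, (2,2) g=2 f=6, (2,3) g=1 f=6]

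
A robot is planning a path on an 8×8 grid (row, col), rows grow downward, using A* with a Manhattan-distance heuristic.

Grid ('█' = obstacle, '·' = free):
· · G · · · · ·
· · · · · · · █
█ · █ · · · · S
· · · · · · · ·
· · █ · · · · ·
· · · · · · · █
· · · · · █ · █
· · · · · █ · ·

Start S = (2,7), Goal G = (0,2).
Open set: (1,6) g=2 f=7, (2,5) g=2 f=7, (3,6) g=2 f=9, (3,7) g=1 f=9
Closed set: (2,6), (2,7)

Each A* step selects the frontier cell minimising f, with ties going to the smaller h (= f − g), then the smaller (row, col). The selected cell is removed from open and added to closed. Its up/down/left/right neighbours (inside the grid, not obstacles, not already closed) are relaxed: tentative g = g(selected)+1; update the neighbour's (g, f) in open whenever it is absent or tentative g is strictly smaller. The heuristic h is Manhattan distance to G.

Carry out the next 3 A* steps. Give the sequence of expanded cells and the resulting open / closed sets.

order=[(1,6) → (0,6) → (0,5)]; open=[(0,4) g=5 f=7, (0,7) g=4 f=9, (1,5) g=3 f=7, (2,5) g=2 f=7, (3,6) g=2 f=9, (3,7) g=1 f=9]; closed=[(0,5), (0,6), (1,6), (2,6), (2,7)]

step 1: expand (1,6) (f=7, h=5) → closed; open now [(0,6) g=3 f=7, (1,5) g=3 f=7, (2,5) g=2 f=7, (3,6) g=2 f=9, (3,7) g=1 f=9]
step 2: expand (0,6) (f=7, h=4) → closed; open now [(0,5) g=4 f=7, (0,7) g=4 f=9, (1,5) g=3 f=7, (2,5) g=2 f=7, (3,6) g=2 f=9, (3,7) g=1 f=9]
step 3: expand (0,5) (f=7, h=3) → closed; open now [(0,4) g=5 f=7, (0,7) g=4 f=9, (1,5) g=3 f=7, (2,5) g=2 f=7, (3,6) g=2 f=9, (3,7) g=1 f=9]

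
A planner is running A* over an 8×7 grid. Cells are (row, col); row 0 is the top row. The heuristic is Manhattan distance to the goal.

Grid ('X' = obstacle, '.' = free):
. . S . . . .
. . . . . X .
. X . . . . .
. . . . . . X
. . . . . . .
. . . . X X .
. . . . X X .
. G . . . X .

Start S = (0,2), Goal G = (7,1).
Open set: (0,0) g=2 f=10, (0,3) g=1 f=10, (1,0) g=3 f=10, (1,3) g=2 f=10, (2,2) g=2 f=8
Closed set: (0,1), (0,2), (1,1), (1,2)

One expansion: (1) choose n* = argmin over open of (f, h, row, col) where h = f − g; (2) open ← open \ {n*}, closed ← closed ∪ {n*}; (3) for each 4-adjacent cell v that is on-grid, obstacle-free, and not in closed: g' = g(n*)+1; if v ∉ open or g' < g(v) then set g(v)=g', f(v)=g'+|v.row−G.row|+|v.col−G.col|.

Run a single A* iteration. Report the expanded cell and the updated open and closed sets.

step 1: expand (2,2) (f=8, h=6) → closed; open now [(0,0) g=2 f=10, (0,3) g=1 f=10, (1,0) g=3 f=10, (1,3) g=2 f=10, (2,3) g=3 f=10, (3,2) g=3 f=8]

expanded=(2,2); open=[(0,0) g=2 f=10, (0,3) g=1 f=10, (1,0) g=3 f=10, (1,3) g=2 f=10, (2,3) g=3 f=10, (3,2) g=3 f=8]; closed=[(0,1), (0,2), (1,1), (1,2), (2,2)]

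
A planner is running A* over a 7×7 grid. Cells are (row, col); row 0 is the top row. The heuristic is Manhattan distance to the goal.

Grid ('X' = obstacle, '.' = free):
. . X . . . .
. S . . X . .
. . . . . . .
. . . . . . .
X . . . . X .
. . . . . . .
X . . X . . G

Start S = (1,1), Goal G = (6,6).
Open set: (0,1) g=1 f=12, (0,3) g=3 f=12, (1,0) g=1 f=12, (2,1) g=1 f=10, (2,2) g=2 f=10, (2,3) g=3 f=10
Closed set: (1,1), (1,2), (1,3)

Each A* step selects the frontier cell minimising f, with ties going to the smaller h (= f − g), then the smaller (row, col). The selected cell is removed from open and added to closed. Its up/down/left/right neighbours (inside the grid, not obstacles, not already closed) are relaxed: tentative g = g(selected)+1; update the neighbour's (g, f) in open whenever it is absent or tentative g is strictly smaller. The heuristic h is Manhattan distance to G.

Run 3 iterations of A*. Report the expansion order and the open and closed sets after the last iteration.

order=[(2,3) → (2,4) → (2,5)]; open=[(0,1) g=1 f=12, (0,3) g=3 f=12, (1,0) g=1 f=12, (1,5) g=6 f=12, (2,1) g=1 f=10, (2,2) g=2 f=10, (2,6) g=6 f=10, (3,3) g=4 f=10, (3,4) g=5 f=10, (3,5) g=6 f=10]; closed=[(1,1), (1,2), (1,3), (2,3), (2,4), (2,5)]

step 1: expand (2,3) (f=10, h=7) → closed; open now [(0,1) g=1 f=12, (0,3) g=3 f=12, (1,0) g=1 f=12, (2,1) g=1 f=10, (2,2) g=2 f=10, (2,4) g=4 f=10, (3,3) g=4 f=10]
step 2: expand (2,4) (f=10, h=6) → closed; open now [(0,1) g=1 f=12, (0,3) g=3 f=12, (1,0) g=1 f=12, (2,1) g=1 f=10, (2,2) g=2 f=10, (2,5) g=5 f=10, (3,3) g=4 f=10, (3,4) g=5 f=10]
step 3: expand (2,5) (f=10, h=5) → closed; open now [(0,1) g=1 f=12, (0,3) g=3 f=12, (1,0) g=1 f=12, (1,5) g=6 f=12, (2,1) g=1 f=10, (2,2) g=2 f=10, (2,6) g=6 f=10, (3,3) g=4 f=10, (3,4) g=5 f=10, (3,5) g=6 f=10]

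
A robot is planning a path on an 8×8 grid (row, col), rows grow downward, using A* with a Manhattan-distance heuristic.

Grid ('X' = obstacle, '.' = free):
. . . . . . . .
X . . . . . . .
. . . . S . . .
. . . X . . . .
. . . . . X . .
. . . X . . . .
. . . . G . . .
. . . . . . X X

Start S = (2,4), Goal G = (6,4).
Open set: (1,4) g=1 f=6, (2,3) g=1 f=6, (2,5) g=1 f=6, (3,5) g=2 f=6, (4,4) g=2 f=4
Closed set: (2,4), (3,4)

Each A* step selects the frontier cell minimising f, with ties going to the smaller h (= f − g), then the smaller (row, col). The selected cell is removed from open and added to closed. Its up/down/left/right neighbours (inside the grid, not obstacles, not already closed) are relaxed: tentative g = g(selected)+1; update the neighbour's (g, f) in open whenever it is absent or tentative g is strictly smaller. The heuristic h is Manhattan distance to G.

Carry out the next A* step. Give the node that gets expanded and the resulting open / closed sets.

step 1: expand (4,4) (f=4, h=2) → closed; open now [(1,4) g=1 f=6, (2,3) g=1 f=6, (2,5) g=1 f=6, (3,5) g=2 f=6, (4,3) g=3 f=6, (5,4) g=3 f=4]

expanded=(4,4); open=[(1,4) g=1 f=6, (2,3) g=1 f=6, (2,5) g=1 f=6, (3,5) g=2 f=6, (4,3) g=3 f=6, (5,4) g=3 f=4]; closed=[(2,4), (3,4), (4,4)]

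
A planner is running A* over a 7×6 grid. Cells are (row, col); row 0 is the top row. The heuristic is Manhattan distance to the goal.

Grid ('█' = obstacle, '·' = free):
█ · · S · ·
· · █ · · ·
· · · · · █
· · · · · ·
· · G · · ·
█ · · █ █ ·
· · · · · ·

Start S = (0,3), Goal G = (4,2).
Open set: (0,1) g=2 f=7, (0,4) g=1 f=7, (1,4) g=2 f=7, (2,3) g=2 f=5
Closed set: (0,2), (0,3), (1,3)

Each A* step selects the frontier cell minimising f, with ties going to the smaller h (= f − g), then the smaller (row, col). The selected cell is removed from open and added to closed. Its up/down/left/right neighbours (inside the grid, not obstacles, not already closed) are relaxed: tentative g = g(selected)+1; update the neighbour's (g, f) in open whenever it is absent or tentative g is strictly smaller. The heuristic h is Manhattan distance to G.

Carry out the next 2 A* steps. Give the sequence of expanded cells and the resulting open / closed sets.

step 1: expand (2,3) (f=5, h=3) → closed; open now [(0,1) g=2 f=7, (0,4) g=1 f=7, (1,4) g=2 f=7, (2,2) g=3 f=5, (2,4) g=3 f=7, (3,3) g=3 f=5]
step 2: expand (2,2) (f=5, h=2) → closed; open now [(0,1) g=2 f=7, (0,4) g=1 f=7, (1,4) g=2 f=7, (2,1) g=4 f=7, (2,4) g=3 f=7, (3,2) g=4 f=5, (3,3) g=3 f=5]

order=[(2,3) → (2,2)]; open=[(0,1) g=2 f=7, (0,4) g=1 f=7, (1,4) g=2 f=7, (2,1) g=4 f=7, (2,4) g=3 f=7, (3,2) g=4 f=5, (3,3) g=3 f=5]; closed=[(0,2), (0,3), (1,3), (2,2), (2,3)]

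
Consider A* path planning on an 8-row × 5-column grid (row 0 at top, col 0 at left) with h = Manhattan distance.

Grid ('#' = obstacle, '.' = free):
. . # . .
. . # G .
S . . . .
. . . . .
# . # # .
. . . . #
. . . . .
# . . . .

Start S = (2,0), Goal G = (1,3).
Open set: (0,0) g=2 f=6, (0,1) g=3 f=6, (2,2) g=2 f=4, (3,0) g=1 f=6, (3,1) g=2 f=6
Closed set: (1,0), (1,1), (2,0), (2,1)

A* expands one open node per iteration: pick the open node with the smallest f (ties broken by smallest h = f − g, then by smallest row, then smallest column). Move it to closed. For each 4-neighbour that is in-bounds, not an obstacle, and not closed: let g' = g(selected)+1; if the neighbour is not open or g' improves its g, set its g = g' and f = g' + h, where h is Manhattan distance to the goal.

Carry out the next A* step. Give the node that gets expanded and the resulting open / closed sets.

step 1: expand (2,2) (f=4, h=2) → closed; open now [(0,0) g=2 f=6, (0,1) g=3 f=6, (2,3) g=3 f=4, (3,0) g=1 f=6, (3,1) g=2 f=6, (3,2) g=3 f=6]

expanded=(2,2); open=[(0,0) g=2 f=6, (0,1) g=3 f=6, (2,3) g=3 f=4, (3,0) g=1 f=6, (3,1) g=2 f=6, (3,2) g=3 f=6]; closed=[(1,0), (1,1), (2,0), (2,1), (2,2)]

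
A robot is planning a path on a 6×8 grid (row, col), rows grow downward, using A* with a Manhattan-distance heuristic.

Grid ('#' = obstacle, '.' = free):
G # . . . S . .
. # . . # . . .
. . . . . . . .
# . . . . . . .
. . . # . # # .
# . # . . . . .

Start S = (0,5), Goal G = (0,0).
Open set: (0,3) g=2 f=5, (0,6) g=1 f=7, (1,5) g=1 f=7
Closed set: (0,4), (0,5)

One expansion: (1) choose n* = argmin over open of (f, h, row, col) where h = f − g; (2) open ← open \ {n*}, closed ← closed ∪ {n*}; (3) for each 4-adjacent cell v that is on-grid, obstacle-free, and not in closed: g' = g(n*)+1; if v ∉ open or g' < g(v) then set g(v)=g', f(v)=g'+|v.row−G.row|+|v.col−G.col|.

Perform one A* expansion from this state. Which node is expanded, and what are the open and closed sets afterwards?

expanded=(0,3); open=[(0,2) g=3 f=5, (0,6) g=1 f=7, (1,3) g=3 f=7, (1,5) g=1 f=7]; closed=[(0,3), (0,4), (0,5)]

step 1: expand (0,3) (f=5, h=3) → closed; open now [(0,2) g=3 f=5, (0,6) g=1 f=7, (1,3) g=3 f=7, (1,5) g=1 f=7]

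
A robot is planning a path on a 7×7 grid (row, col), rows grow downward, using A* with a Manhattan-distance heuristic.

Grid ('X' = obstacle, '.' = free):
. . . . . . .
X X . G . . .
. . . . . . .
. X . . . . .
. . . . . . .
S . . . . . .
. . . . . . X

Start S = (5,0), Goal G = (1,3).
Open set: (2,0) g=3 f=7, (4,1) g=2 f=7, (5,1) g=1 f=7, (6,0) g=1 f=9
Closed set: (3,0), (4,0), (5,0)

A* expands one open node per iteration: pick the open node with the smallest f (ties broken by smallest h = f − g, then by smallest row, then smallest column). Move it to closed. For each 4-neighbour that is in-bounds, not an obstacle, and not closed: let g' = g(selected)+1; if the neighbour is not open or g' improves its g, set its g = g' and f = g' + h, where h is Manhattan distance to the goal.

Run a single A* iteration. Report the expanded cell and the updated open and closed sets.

step 1: expand (2,0) (f=7, h=4) → closed; open now [(2,1) g=4 f=7, (4,1) g=2 f=7, (5,1) g=1 f=7, (6,0) g=1 f=9]

expanded=(2,0); open=[(2,1) g=4 f=7, (4,1) g=2 f=7, (5,1) g=1 f=7, (6,0) g=1 f=9]; closed=[(2,0), (3,0), (4,0), (5,0)]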